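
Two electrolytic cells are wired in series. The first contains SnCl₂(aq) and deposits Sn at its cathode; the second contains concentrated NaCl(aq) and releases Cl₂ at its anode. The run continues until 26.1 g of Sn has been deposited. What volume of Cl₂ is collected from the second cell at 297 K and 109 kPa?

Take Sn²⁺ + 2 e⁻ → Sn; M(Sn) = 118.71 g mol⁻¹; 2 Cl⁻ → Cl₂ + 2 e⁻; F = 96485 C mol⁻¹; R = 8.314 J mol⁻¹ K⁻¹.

n(Sn) = 26.1 / 118.71 = 0.2199 mol, so n(e⁻) = 2 × 0.2199 = 0.4397 mol.
The cells are in series, so the same 0.4397 mol of electrons passes through the second cell.
2 Cl⁻ → Cl₂ + 2 e⁻ — 2 mol e⁻ per mol Cl₂, so n(Cl₂) = 0.4397/2 = 0.2199 mol.
V = nRT/P = (0.2199 × 8.314 × 297) / (109 × 10³) = 0.00498 m³ = 4.98 L.

4.98 L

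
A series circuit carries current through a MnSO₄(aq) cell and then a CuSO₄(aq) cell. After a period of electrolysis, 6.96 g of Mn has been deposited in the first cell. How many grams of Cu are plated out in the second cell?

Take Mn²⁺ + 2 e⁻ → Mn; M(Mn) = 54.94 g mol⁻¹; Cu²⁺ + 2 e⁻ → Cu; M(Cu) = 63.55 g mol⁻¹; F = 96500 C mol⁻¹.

n(Mn) = 6.96 / 54.94 = 0.1267 mol.
Since Mn²⁺ + 2 e⁻ → Mn, n(e⁻) passed = 2 × 0.1267 = 0.2534 mol.
Cells in series carry the same charge, so the same 0.2534 mol of electrons passes through cell 2.
Cu²⁺ + 2 e⁻ → Cu, so n(Cu) = 0.2534 / 2 = 0.1267 mol.
m(Cu) = 0.1267 × 63.55 = 8.05 g.

8.05 g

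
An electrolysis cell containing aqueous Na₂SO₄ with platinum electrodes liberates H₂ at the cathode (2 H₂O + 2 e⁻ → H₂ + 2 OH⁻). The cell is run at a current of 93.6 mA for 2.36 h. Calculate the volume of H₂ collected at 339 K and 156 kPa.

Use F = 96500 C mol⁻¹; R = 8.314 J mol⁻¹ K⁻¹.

0.0744 L

Q = I·t = 0.09360 A × 8496.0 s = 795.2 C.
n(e⁻) = Q/F = 795.2 / 96500 = 0.008241 mol.
2 electrons are transferred per H₂ molecule, so n(H₂) = 0.008241 / 2 = 0.004120 mol.
V = nRT/P = (0.004120 × 8.314 × 339) / (156 × 10³ Pa) = 7.44 × 10⁻⁵ m³ = 0.0744 L.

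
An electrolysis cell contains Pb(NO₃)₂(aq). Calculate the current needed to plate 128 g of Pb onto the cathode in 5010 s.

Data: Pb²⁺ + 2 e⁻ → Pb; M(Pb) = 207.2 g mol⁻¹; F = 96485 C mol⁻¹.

23.8 A

n(Pb) = 128 / 207.2 = 0.6178 mol.
n(e⁻) = 2 × 0.6178 = 1.236 mol.
Q = n(e⁻)·F = 1.236 × 96485 = 119200 C.
I = Q/t = 119200 / 5010.0 s = 23.8 A.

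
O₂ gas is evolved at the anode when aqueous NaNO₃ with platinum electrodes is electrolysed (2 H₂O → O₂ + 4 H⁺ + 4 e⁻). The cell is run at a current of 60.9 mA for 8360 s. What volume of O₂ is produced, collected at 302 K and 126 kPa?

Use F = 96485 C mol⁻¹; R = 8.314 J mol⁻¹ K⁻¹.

Q = I·t = 0.06090 A × 8360.0 s = 509.1 C.
n(e⁻) = Q/F = 509.1 / 96485 = 0.005277 mol.
4 electrons are transferred per O₂ molecule, so n(O₂) = 0.005277 / 4 = 0.001319 mol.
V = nRT/P = (0.001319 × 8.314 × 302) / (126 × 10³ Pa) = 2.63 × 10⁻⁵ m³ = 0.0263 L.

0.0263 L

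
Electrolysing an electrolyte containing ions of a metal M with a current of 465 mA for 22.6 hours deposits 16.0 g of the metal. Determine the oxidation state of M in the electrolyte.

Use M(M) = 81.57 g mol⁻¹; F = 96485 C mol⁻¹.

Q = I·t = 0.4650 A × 81360 s = 37830 C, so n(e⁻) = 37830/96485 = 0.3921 mol.
n(M) deposited = 16.0 / 81.57 = 0.1962 mol.
Electrons per atom = n(e⁻)/n(M) = 0.3921 / 0.1962 = 2.00 ≈ 2, so the ion is M²⁺.

+2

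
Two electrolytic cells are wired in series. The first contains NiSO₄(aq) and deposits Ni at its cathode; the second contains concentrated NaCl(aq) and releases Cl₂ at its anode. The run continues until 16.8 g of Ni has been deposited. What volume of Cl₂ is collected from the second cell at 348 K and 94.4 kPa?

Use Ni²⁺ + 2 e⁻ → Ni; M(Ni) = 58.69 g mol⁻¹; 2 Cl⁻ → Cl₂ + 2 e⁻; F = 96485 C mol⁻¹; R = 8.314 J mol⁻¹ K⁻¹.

8.77 L

n(Ni) = 16.8 / 58.69 = 0.2862 mol, so n(e⁻) = 2 × 0.2862 = 0.5725 mol.
The cells are in series, so the same 0.5725 mol of electrons passes through the second cell.
2 Cl⁻ → Cl₂ + 2 e⁻ — 2 mol e⁻ per mol Cl₂, so n(Cl₂) = 0.5725/2 = 0.2862 mol.
V = nRT/P = (0.2862 × 8.314 × 348) / (94.4 × 10³) = 0.00877 m³ = 8.77 L.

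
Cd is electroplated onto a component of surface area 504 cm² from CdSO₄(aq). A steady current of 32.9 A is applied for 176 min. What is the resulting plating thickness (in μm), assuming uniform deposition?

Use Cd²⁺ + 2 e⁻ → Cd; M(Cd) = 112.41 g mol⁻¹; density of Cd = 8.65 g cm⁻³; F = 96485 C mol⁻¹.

Q = I·t = 32.90 × 10560 = 347400 C; n(e⁻) = 3.601 mol.
n(Cd) = n(e⁻)/2 = 1.800 mol, so m = 1.800 × 112.41 = 202.4 g.
Volume = m/ρ = 202.4 / 8.65 = 23.40 cm³.
Thickness = V/A = 23.40 / 504 = 0.0464 cm = 464 μm.

464 μm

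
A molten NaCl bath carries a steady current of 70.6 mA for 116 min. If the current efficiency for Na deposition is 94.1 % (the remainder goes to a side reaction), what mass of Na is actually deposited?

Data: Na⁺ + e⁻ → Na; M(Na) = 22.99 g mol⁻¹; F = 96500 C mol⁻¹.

0.110 g

Q = I·t = 0.07060 × 6960.0 = 491.4 C.
n(e⁻) = 491.4/96500 = 0.005092 mol; theoretically n(Na) = 0.005092/1 = 0.005092 mol, m_theo = 0.1171 g.
At 94.1 % efficiency, m_actual = 0.941 × 0.1171 = 0.110 g.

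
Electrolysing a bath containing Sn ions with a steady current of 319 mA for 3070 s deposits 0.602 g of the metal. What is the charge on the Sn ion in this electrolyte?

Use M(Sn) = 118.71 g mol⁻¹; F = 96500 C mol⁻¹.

+2

Q = I·t = 0.3190 A × 3070.0 s = 979.3 C, so n(e⁻) = 979.3/96500 = 0.01015 mol.
n(Sn) deposited = 0.602 / 118.71 = 0.005071 mol.
Electrons per atom = n(e⁻)/n(Sn) = 0.01015 / 0.005071 = 2.00 ≈ 2, so the ion is Sn²⁺.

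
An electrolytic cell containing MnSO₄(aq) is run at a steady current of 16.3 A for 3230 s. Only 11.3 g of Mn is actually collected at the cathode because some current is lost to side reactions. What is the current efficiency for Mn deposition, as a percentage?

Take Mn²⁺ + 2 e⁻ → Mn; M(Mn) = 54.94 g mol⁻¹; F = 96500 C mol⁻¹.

Q = I·t = 16.30 × 3230.0 = 52650 C; n(e⁻) = 52650/96500 = 0.5456 mol.
Theoretical n(Mn) = n(e⁻)/2 = 0.2728 mol, i.e. m_theo = 0.2728 × 54.94 = 14.99 g.
Efficiency = m_actual / m_theo = 11.3 / 14.99 = 75.4 %.

75.4 %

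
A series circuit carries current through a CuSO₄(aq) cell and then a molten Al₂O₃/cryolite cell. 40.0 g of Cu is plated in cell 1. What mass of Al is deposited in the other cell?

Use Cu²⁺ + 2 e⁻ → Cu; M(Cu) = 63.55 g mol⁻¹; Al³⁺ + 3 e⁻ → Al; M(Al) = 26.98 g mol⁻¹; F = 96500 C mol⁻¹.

n(Cu) = 40.0 / 63.55 = 0.6294 mol.
Since Cu²⁺ + 2 e⁻ → Cu, n(e⁻) passed = 2 × 0.6294 = 1.259 mol.
Cells in series carry the same charge, so the same 1.259 mol of electrons passes through cell 2.
Al³⁺ + 3 e⁻ → Al, so n(Al) = 1.259 / 3 = 0.4196 mol.
m(Al) = 0.4196 × 26.98 = 11.3 g.

11.3 g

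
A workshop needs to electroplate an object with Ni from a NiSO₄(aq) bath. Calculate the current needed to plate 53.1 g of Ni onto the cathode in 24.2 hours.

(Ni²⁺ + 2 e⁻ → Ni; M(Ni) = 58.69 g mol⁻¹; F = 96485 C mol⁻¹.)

2.00 A

n(Ni) = 53.1 / 58.69 = 0.9048 mol.
n(e⁻) = 2 × 0.9048 = 1.810 mol.
Q = n(e⁻)·F = 1.810 × 96485 = 174600 C.
I = Q/t = 174600 / 87120 s = 2.00 A.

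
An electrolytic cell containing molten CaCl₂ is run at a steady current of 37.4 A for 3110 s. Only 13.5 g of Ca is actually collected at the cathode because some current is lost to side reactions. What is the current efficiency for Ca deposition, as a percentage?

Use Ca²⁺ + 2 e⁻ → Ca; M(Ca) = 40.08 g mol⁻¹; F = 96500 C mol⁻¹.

Q = I·t = 37.40 × 3110.0 = 116300 C; n(e⁻) = 116300/96500 = 1.205 mol.
Theoretical n(Ca) = n(e⁻)/2 = 0.6027 mol, i.e. m_theo = 0.6027 × 40.08 = 24.15 g.
Efficiency = m_actual / m_theo = 13.5 / 24.15 = 55.9 %.

55.9 %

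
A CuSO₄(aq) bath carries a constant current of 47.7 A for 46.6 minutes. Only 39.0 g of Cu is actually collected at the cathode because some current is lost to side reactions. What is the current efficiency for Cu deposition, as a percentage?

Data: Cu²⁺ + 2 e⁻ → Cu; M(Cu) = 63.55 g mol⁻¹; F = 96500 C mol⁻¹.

Q = I·t = 47.70 × 2796.0 = 133400 C; n(e⁻) = 133400/96500 = 1.382 mol.
Theoretical n(Cu) = n(e⁻)/2 = 0.6910 mol, i.e. m_theo = 0.6910 × 63.55 = 43.92 g.
Efficiency = m_actual / m_theo = 39.0 / 43.92 = 88.8 %.

88.8 %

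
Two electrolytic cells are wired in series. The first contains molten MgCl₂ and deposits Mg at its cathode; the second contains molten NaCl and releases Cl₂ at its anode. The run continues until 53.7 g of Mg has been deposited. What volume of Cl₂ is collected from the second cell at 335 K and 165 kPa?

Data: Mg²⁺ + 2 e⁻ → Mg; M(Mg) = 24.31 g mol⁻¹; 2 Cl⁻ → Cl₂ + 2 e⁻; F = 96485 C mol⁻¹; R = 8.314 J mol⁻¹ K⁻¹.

37.3 L

n(Mg) = 53.7 / 24.31 = 2.209 mol, so n(e⁻) = 2 × 2.209 = 4.418 mol.
The cells are in series, so the same 4.418 mol of electrons passes through the second cell.
2 Cl⁻ → Cl₂ + 2 e⁻ — 2 mol e⁻ per mol Cl₂, so n(Cl₂) = 4.418/2 = 2.209 mol.
V = nRT/P = (2.209 × 8.314 × 335) / (165 × 10³) = 0.0373 m³ = 37.3 L.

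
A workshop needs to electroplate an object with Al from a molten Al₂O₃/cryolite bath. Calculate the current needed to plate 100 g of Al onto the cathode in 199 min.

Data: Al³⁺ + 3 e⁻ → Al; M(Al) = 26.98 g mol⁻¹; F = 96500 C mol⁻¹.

n(Al) = 100 / 26.98 = 3.706 mol.
n(e⁻) = 3 × 3.706 = 11.12 mol.
Q = n(e⁻)·F = 11.12 × 96500 = 1073000 C.
I = Q/t = 1073000 / 11940 s = 89.9 A.

89.9 A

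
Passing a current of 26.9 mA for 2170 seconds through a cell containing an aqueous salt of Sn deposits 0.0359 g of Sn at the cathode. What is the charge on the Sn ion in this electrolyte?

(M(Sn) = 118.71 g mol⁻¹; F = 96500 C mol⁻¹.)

Q = I·t = 0.02690 A × 2170.0 s = 58.37 C, so n(e⁻) = 58.37/96500 = 0.0006049 mol.
n(Sn) deposited = 0.0359 / 118.71 = 0.0003024 mol.
Electrons per atom = n(e⁻)/n(Sn) = 0.0006049 / 0.0003024 = 2.00 ≈ 2, so the ion is Sn²⁺.

+2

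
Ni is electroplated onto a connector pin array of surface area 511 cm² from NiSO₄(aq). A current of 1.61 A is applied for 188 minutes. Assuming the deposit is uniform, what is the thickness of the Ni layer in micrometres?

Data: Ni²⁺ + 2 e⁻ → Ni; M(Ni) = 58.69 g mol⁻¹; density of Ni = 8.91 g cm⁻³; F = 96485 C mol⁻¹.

12.1 μm

Q = I·t = 1.610 × 11280 = 18160 C; n(e⁻) = 0.1882 mol.
n(Ni) = n(e⁻)/2 = 0.09411 mol, so m = 0.09411 × 58.69 = 5.523 g.
Volume = m/ρ = 5.523 / 8.91 = 0.6199 cm³.
Thickness = V/A = 0.6199 / 511 = 0.00121 cm = 12.1 μm.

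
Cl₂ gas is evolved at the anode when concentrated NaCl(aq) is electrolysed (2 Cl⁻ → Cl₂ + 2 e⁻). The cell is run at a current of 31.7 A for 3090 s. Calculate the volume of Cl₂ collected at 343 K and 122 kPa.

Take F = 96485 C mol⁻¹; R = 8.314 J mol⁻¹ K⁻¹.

Q = I·t = 31.70 A × 3090.0 s = 97950 C.
n(e⁻) = Q/F = 97950 / 96485 = 1.015 mol.
2 electrons are transferred per Cl₂ molecule, so n(Cl₂) = 1.015 / 2 = 0.5076 mol.
V = nRT/P = (0.5076 × 8.314 × 343) / (122 × 10³ Pa) = 0.0119 m³ = 11.9 L.

11.9 L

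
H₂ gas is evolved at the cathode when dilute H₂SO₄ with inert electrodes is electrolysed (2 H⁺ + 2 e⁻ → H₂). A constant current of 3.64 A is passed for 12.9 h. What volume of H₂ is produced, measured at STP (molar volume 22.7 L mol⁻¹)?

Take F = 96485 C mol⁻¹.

Q = I·t = 3.640 A × 46440 s = 169000 C.
n(e⁻) = Q/F = 169000 / 96485 = 1.752 mol.
2 electrons are transferred per H₂ molecule, so n(H₂) = 1.752 / 2 = 0.8760 mol.
V = n × V_m = 0.8760 × 22.7 = 19.9 L.

19.9 L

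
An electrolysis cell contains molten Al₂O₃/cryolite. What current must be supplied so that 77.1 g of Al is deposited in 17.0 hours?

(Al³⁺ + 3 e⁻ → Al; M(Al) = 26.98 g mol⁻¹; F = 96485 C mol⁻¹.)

n(Al) = 77.1 / 26.98 = 2.858 mol.
n(e⁻) = 3 × 2.858 = 8.573 mol.
Q = n(e⁻)·F = 8.573 × 96485 = 827200 C.
I = Q/t = 827200 / 61200 s = 13.5 A.

13.5 A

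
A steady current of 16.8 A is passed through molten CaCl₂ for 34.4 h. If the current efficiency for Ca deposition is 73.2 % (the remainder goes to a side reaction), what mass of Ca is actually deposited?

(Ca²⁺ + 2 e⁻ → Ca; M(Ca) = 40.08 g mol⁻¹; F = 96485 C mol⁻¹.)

Q = I·t = 16.80 × 123840 = 2081000 C.
n(e⁻) = 2081000/96485 = 21.56 mol; theoretically n(Ca) = 21.56/2 = 10.78 mol, m_theo = 432.1 g.
At 73.2 % efficiency, m_actual = 0.732 × 432.1 = 316 g.

316 g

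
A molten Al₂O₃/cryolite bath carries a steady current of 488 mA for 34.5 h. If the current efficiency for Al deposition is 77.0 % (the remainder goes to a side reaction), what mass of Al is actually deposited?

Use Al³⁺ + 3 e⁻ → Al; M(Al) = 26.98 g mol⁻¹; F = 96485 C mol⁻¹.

4.35 g

Q = I·t = 0.4880 × 124200 = 60610 C.
n(e⁻) = 60610/96485 = 0.6282 mol; theoretically n(Al) = 0.6282/3 = 0.2094 mol, m_theo = 5.649 g.
At 77.0 % efficiency, m_actual = 0.770 × 5.649 = 4.35 g.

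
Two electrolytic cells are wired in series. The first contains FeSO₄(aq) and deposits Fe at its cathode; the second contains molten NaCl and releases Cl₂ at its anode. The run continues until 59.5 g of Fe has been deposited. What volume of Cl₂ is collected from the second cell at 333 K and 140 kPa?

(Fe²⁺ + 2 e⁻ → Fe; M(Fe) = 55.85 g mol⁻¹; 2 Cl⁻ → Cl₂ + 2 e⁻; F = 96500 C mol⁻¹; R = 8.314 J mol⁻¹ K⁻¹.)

21.1 L

n(Fe) = 59.5 / 55.85 = 1.065 mol, so n(e⁻) = 2 × 1.065 = 2.131 mol.
The cells are in series, so the same 2.131 mol of electrons passes through the second cell.
2 Cl⁻ → Cl₂ + 2 e⁻ — 2 mol e⁻ per mol Cl₂, so n(Cl₂) = 2.131/2 = 1.065 mol.
V = nRT/P = (1.065 × 8.314 × 333) / (140 × 10³) = 0.0211 m³ = 21.1 L.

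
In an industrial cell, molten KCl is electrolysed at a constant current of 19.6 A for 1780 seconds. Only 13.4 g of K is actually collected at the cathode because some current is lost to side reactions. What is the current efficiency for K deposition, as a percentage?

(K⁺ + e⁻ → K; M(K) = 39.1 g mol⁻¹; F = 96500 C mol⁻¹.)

94.8 %

Q = I·t = 19.60 × 1780.0 = 34890 C; n(e⁻) = 34890/96500 = 0.3615 mol.
Theoretical n(K) = n(e⁻)/1 = 0.3615 mol, i.e. m_theo = 0.3615 × 39.1 = 14.14 g.
Efficiency = m_actual / m_theo = 13.4 / 14.14 = 94.8 %.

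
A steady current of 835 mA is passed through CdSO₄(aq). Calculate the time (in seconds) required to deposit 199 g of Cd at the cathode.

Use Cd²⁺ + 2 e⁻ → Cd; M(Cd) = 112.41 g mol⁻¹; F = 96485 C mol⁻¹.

n(Cd) = m/M = 199 / 112.41 = 1.770 mol.
Each Cd atom requires 2 electrons, so n(e⁻) = 2 × 1.770 = 3.541 mol.
Q = n(e⁻)·F = 3.541 × 96485 = 341600 C.
t = Q/I = 341600 / 0.8350 A = 409100 s.

4.09 × 10⁵ s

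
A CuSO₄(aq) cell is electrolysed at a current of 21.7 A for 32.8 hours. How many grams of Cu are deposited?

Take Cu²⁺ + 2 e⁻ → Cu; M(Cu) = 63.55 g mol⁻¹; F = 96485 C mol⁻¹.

Q = I·t = 21.70 A × 118080 s = 2562000 C.
n(e⁻) = Q/F = 2562000 / 96485 = 26.56 mol.
Cu²⁺ + 2 e⁻ → Cu, so n(Cu) = n(e⁻)/2 = 13.28 mol.
m = n·M = 13.28 × 63.55 = 844 g.

844 g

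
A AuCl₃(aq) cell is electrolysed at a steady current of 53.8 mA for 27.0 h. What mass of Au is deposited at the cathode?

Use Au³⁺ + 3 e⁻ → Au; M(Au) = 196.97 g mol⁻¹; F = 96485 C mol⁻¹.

Q = I·t = 0.05380 A × 97200 s = 5229 C.
n(e⁻) = Q/F = 5229 / 96485 = 0.05420 mol.
Au³⁺ + 3 e⁻ → Au, so n(Au) = n(e⁻)/3 = 0.01807 mol.
m = n·M = 0.01807 × 196.97 = 3.56 g.

3.56 g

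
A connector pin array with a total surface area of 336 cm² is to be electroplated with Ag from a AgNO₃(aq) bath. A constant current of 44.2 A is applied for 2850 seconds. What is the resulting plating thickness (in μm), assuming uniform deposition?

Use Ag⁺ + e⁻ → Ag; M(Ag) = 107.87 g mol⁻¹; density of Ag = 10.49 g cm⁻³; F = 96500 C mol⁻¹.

400 μm

Q = I·t = 44.20 × 2850.0 = 126000 C; n(e⁻) = 1.305 mol.
n(Ag) = n(e⁻)/1 = 1.305 mol, so m = 1.305 × 107.87 = 140.8 g.
Volume = m/ρ = 140.8 / 10.49 = 13.42 cm³.
Thickness = V/A = 13.42 / 336 = 0.0400 cm = 400 μm.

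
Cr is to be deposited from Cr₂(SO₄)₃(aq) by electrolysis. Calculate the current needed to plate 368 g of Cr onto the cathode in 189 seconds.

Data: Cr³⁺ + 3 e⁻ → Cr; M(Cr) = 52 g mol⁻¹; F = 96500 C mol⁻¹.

10800 A

n(Cr) = 368 / 52 = 7.077 mol.
n(e⁻) = 3 × 7.077 = 21.23 mol.
Q = n(e⁻)·F = 21.23 × 96500 = 2049000 C.
I = Q/t = 2049000 / 189.00 s = 10800 A.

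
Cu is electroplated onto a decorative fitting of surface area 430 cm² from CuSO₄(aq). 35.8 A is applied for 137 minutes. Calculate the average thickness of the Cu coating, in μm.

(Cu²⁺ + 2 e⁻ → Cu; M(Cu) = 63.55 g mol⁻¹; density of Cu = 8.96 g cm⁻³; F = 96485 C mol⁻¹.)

252 μm

Q = I·t = 35.80 × 8220.0 = 294300 C; n(e⁻) = 3.050 mol.
n(Cu) = n(e⁻)/2 = 1.525 mol, so m = 1.525 × 63.55 = 96.91 g.
Volume = m/ρ = 96.91 / 8.96 = 10.82 cm³.
Thickness = V/A = 10.82 / 430 = 0.0252 cm = 252 μm.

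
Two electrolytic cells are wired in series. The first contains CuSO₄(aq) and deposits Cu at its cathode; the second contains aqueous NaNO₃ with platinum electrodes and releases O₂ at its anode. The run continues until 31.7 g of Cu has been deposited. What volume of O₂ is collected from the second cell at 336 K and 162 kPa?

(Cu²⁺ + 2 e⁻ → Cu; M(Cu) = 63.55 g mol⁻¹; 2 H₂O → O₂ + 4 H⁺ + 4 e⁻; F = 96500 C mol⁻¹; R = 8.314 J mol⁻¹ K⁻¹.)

4.30 L

n(Cu) = 31.7 / 63.55 = 0.4988 mol, so n(e⁻) = 2 × 0.4988 = 0.9976 mol.
The cells are in series, so the same 0.9976 mol of electrons passes through the second cell.
2 H₂O → O₂ + 4 H⁺ + 4 e⁻ — 4 mol e⁻ per mol O₂, so n(O₂) = 0.9976/4 = 0.2494 mol.
V = nRT/P = (0.2494 × 8.314 × 336) / (162 × 10³) = 0.00430 m³ = 4.30 L.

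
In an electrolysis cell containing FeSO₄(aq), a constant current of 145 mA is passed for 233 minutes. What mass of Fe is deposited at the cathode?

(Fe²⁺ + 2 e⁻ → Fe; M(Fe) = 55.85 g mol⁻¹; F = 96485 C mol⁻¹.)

0.587 g

Q = I·t = 0.1450 A × 13980 s = 2027 C.
n(e⁻) = Q/F = 2027 / 96485 = 0.02101 mol.
Fe²⁺ + 2 e⁻ → Fe, so n(Fe) = n(e⁻)/2 = 0.01050 mol.
m = n·M = 0.01050 × 55.85 = 0.587 g.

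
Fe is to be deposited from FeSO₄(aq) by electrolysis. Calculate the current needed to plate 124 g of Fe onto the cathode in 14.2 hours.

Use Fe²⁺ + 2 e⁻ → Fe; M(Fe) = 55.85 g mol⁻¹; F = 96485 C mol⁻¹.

8.38 A

n(Fe) = 124 / 55.85 = 2.220 mol.
n(e⁻) = 2 × 2.220 = 4.440 mol.
Q = n(e⁻)·F = 4.440 × 96485 = 428400 C.
I = Q/t = 428400 / 51120 s = 8.38 A.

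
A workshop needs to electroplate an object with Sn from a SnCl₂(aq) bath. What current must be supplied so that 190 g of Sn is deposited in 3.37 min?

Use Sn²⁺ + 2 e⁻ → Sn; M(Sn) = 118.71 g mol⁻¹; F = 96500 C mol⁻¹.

1530 A

n(Sn) = 190 / 118.71 = 1.601 mol.
n(e⁻) = 2 × 1.601 = 3.201 mol.
Q = n(e⁻)·F = 3.201 × 96500 = 308900 C.
I = Q/t = 308900 / 202.20 s = 1530 A.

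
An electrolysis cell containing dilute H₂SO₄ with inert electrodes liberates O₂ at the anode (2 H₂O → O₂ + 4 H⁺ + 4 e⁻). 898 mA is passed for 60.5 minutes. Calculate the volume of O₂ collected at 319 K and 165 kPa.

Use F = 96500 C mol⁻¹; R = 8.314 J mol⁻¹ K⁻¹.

Q = I·t = 0.8980 A × 3630.0 s = 3260 C.
n(e⁻) = Q/F = 3260 / 96500 = 0.03378 mol.
4 electrons are transferred per O₂ molecule, so n(O₂) = 0.03378 / 4 = 0.008445 mol.
V = nRT/P = (0.008445 × 8.314 × 319) / (165 × 10³ Pa) = 1.36 × 10⁻⁴ m³ = 0.136 L.

0.136 L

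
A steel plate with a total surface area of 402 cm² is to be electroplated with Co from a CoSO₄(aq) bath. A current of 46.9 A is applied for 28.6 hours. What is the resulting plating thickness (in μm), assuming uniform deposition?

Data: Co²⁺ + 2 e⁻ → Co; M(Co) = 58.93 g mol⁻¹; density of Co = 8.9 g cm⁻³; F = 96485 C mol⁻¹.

4120 μm

Q = I·t = 46.90 × 102960 = 4829000 C; n(e⁻) = 50.05 mol.
n(Co) = n(e⁻)/2 = 25.02 mol, so m = 25.02 × 58.93 = 1475 g.
Volume = m/ρ = 1475 / 8.9 = 165.7 cm³.
Thickness = V/A = 165.7 / 402 = 0.412 cm = 4120 μm.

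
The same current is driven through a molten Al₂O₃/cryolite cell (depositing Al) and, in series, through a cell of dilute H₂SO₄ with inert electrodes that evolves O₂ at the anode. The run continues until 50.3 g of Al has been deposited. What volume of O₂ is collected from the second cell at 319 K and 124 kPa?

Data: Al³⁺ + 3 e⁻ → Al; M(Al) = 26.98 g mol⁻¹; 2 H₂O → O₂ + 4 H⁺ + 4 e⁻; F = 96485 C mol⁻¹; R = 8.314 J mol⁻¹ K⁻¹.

n(Al) = 50.3 / 26.98 = 1.864 mol, so n(e⁻) = 3 × 1.864 = 5.593 mol.
The cells are in series, so the same 5.593 mol of electrons passes through the second cell.
2 H₂O → O₂ + 4 H⁺ + 4 e⁻ — 4 mol e⁻ per mol O₂, so n(O₂) = 5.593/4 = 1.398 mol.
V = nRT/P = (1.398 × 8.314 × 319) / (124 × 10³) = 0.0299 m³ = 29.9 L.

29.9 L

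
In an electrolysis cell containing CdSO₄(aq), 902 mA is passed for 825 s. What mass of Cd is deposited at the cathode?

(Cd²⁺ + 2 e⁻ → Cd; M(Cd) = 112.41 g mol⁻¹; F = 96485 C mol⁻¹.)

Q = I·t = 0.9020 A × 825.00 s = 744.2 C.
n(e⁻) = Q/F = 744.2 / 96485 = 0.007713 mol.
Cd²⁺ + 2 e⁻ → Cd, so n(Cd) = n(e⁻)/2 = 0.003856 mol.
m = n·M = 0.003856 × 112.41 = 0.433 g.

0.433 g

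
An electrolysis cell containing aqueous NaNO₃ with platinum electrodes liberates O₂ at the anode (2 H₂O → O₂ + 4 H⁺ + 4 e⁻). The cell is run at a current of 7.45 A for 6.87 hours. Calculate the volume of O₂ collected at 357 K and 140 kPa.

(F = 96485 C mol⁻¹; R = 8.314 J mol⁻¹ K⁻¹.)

10.1 L

Q = I·t = 7.450 A × 24732 s = 184300 C.
n(e⁻) = Q/F = 184300 / 96485 = 1.910 mol.
4 electrons are transferred per O₂ molecule, so n(O₂) = 1.910 / 4 = 0.4774 mol.
V = nRT/P = (0.4774 × 8.314 × 357) / (140 × 10³ Pa) = 0.0101 m³ = 10.1 L.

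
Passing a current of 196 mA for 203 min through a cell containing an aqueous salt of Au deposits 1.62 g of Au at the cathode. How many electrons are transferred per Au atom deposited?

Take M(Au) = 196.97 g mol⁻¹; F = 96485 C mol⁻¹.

Q = I·t = 0.1960 A × 12180 s = 2387 C, so n(e⁻) = 2387/96485 = 0.02474 mol.
n(Au) deposited = 1.62 / 196.97 = 0.008225 mol.
Electrons per atom = n(e⁻)/n(Au) = 0.02474 / 0.008225 = 3.01 ≈ 3, so the ion is Au³⁺.

3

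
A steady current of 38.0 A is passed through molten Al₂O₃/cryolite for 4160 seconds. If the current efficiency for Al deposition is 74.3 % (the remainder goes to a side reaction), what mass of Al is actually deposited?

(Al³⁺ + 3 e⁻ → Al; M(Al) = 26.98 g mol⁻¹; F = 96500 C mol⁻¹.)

10.9 g

Q = I·t = 38.00 × 4160.0 = 158100 C.
n(e⁻) = 158100/96500 = 1.638 mol; theoretically n(Al) = 1.638/3 = 0.5460 mol, m_theo = 14.73 g.
At 74.3 % efficiency, m_actual = 0.743 × 14.73 = 10.9 g.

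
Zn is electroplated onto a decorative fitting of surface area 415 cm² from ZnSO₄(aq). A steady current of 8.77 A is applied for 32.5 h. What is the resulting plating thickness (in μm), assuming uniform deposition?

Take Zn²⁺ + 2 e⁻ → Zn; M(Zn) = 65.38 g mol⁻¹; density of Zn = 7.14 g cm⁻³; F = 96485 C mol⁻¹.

1170 μm

Q = I·t = 8.770 × 117000 = 1026000 C; n(e⁻) = 10.63 mol.
n(Zn) = n(e⁻)/2 = 5.317 mol, so m = 5.317 × 65.38 = 347.6 g.
Volume = m/ρ = 347.6 / 7.14 = 48.69 cm³.
Thickness = V/A = 48.69 / 415 = 0.117 cm = 1170 μm.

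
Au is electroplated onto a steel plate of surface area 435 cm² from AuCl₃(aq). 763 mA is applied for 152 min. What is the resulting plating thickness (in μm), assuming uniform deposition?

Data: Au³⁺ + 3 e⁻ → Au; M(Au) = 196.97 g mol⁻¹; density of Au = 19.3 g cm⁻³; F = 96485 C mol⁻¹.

Q = I·t = 0.7630 × 9120.0 = 6959 C; n(e⁻) = 0.07212 mol.
n(Au) = n(e⁻)/3 = 0.02404 mol, so m = 0.02404 × 196.97 = 4.735 g.
Volume = m/ρ = 4.735 / 19.3 = 0.2453 cm³.
Thickness = V/A = 0.2453 / 435 = 5.64 × 10⁻⁴ cm = 5.64 μm.

5.64 μm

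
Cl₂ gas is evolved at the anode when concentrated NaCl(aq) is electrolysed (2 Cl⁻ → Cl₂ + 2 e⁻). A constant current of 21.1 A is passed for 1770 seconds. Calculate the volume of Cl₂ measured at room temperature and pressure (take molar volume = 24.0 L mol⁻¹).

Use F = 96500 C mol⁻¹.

Q = I·t = 21.10 A × 1770.0 s = 37350 C.
n(e⁻) = Q/F = 37350 / 96500 = 0.3870 mol.
2 electrons are transferred per Cl₂ molecule, so n(Cl₂) = 0.3870 / 2 = 0.1935 mol.
V = n × V_m = 0.1935 × 24.0 = 4.64 L.

4.64 L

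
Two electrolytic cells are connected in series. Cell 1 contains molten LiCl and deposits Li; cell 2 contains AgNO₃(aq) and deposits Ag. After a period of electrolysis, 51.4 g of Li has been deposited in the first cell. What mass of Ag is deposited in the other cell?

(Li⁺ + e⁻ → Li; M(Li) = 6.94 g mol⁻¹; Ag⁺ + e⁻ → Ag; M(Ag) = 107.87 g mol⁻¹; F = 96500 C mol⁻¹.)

n(Li) = 51.4 / 6.94 = 7.406 mol.
Since Li⁺ + e⁻ → Li, n(e⁻) passed = 1 × 7.406 = 7.406 mol.
Cells in series carry the same charge, so the same 7.406 mol of electrons passes through cell 2.
Ag⁺ + e⁻ → Ag, so n(Ag) = 7.406 / 1 = 7.406 mol.
m(Ag) = 7.406 × 107.87 = 799 g.

799 g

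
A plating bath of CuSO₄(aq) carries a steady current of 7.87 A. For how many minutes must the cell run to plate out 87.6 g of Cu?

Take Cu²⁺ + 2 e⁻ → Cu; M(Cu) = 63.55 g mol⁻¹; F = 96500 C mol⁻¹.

n(Cu) = m/M = 87.6 / 63.55 = 1.378 mol.
Each Cu atom requires 2 electrons, so n(e⁻) = 2 × 1.378 = 2.757 mol.
Q = n(e⁻)·F = 2.757 × 96500 = 266000 C.
t = Q/I = 266000 / 7.870 A = 33800 s = 563 min.

563 min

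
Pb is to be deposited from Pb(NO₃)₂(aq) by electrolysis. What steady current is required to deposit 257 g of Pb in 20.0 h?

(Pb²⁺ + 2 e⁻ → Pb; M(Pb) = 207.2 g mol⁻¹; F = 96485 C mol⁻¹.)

3.32 A

n(Pb) = 257 / 207.2 = 1.240 mol.
n(e⁻) = 2 × 1.240 = 2.481 mol.
Q = n(e⁻)·F = 2.481 × 96485 = 239300 C.
I = Q/t = 239300 / 72000 s = 3.32 A.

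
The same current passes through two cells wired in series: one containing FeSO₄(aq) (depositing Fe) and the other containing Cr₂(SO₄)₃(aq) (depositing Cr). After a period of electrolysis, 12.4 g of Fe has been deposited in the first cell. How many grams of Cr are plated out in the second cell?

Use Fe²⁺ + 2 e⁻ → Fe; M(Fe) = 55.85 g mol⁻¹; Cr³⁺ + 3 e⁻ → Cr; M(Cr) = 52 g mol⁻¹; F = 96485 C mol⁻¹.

n(Fe) = 12.4 / 55.85 = 0.2220 mol.
Since Fe²⁺ + 2 e⁻ → Fe, n(e⁻) passed = 2 × 0.2220 = 0.4440 mol.
Cells in series carry the same charge, so the same 0.4440 mol of electrons passes through cell 2.
Cr³⁺ + 3 e⁻ → Cr, so n(Cr) = 0.4440 / 3 = 0.1480 mol.
m(Cr) = 0.1480 × 52 = 7.70 g.

7.70 g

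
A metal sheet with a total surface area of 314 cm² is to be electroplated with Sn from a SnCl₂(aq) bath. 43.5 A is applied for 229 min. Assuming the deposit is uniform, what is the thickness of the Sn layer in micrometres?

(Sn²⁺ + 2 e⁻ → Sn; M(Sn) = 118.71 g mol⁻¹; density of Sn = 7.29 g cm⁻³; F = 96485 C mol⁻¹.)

Q = I·t = 43.50 × 13740 = 597700 C; n(e⁻) = 6.195 mol.
n(Sn) = n(e⁻)/2 = 3.097 mol, so m = 3.097 × 118.71 = 367.7 g.
Volume = m/ρ = 367.7 / 7.29 = 50.44 cm³.
Thickness = V/A = 50.44 / 314 = 0.161 cm = 1610 μm.

1610 μm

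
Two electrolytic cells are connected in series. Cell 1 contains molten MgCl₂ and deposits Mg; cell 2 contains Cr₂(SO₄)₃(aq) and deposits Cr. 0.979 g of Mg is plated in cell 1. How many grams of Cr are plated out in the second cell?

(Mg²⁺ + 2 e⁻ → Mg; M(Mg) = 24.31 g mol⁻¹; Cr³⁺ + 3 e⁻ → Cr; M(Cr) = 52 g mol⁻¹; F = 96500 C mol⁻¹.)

n(Mg) = 0.979 / 24.31 = 0.04027 mol.
Since Mg²⁺ + 2 e⁻ → Mg, n(e⁻) passed = 2 × 0.04027 = 0.08054 mol.
Cells in series carry the same charge, so the same 0.08054 mol of electrons passes through cell 2.
Cr³⁺ + 3 e⁻ → Cr, so n(Cr) = 0.08054 / 3 = 0.02685 mol.
m(Cr) = 0.02685 × 52 = 1.40 g.

1.40 g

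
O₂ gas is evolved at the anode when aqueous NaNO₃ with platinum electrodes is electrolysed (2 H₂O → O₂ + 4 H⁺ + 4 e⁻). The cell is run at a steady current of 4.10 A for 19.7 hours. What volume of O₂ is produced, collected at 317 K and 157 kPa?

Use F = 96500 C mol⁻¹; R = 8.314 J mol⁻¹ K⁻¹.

Q = I·t = 4.100 A × 70920 s = 290800 C.
n(e⁻) = Q/F = 290800 / 96500 = 3.013 mol.
4 electrons are transferred per O₂ molecule, so n(O₂) = 3.013 / 4 = 0.7533 mol.
V = nRT/P = (0.7533 × 8.314 × 317) / (157 × 10³ Pa) = 0.0126 m³ = 12.6 L.

12.6 L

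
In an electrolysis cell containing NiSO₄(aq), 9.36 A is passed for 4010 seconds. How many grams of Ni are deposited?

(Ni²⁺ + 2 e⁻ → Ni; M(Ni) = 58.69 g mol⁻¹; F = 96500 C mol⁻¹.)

11.4 g

Q = I·t = 9.360 A × 4010.0 s = 37530 C.
n(e⁻) = Q/F = 37530 / 96500 = 0.3889 mol.
Ni²⁺ + 2 e⁻ → Ni, so n(Ni) = n(e⁻)/2 = 0.1945 mol.
m = n·M = 0.1945 × 58.69 = 11.4 g.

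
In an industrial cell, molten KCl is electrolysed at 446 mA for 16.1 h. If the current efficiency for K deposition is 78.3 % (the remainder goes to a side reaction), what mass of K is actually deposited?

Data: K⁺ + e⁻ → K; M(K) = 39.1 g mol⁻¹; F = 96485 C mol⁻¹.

Q = I·t = 0.4460 × 57960 = 25850 C.
n(e⁻) = 25850/96485 = 0.2679 mol; theoretically n(K) = 0.2679/1 = 0.2679 mol, m_theo = 10.48 g.
At 78.3 % efficiency, m_actual = 0.783 × 10.48 = 8.20 g.

8.20 g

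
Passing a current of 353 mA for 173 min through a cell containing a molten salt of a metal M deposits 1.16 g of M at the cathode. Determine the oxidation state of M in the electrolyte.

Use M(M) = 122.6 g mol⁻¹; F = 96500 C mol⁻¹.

+4

Q = I·t = 0.3530 A × 10380 s = 3664 C, so n(e⁻) = 3664/96500 = 0.03797 mol.
n(M) deposited = 1.16 / 122.6 = 0.009462 mol.
Electrons per atom = n(e⁻)/n(M) = 0.03797 / 0.009462 = 4.01 ≈ 4, so the ion is M⁴⁺.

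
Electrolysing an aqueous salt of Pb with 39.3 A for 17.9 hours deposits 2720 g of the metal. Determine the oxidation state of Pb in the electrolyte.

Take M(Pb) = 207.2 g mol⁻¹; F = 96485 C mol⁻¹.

Q = I·t = 39.30 A × 64440 s = 2532000 C, so n(e⁻) = 2532000/96485 = 26.25 mol.
n(Pb) deposited = 2720 / 207.2 = 13.13 mol.
Electrons per atom = n(e⁻)/n(Pb) = 26.25 / 13.13 = 2.00 ≈ 2, so the ion is Pb²⁺.

+2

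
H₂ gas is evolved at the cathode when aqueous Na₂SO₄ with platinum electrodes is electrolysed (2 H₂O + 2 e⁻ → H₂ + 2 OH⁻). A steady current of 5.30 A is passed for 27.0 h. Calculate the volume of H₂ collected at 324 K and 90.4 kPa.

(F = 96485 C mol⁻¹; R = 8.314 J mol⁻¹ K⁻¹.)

Q = I·t = 5.300 A × 97200 s = 515200 C.
n(e⁻) = Q/F = 515200 / 96485 = 5.339 mol.
2 electrons are transferred per H₂ molecule, so n(H₂) = 5.339 / 2 = 2.670 mol.
V = nRT/P = (2.670 × 8.314 × 324) / (90.4 × 10³ Pa) = 0.0795 m³ = 79.5 L.

79.5 L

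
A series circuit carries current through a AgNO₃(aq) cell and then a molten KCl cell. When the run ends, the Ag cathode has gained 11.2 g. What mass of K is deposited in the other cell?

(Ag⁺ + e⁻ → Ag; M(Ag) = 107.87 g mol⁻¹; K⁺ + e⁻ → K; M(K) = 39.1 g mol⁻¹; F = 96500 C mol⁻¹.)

n(Ag) = 11.2 / 107.87 = 0.1038 mol.
Since Ag⁺ + e⁻ → Ag, n(e⁻) passed = 1 × 0.1038 = 0.1038 mol.
Cells in series carry the same charge, so the same 0.1038 mol of electrons passes through cell 2.
K⁺ + e⁻ → K, so n(K) = 0.1038 / 1 = 0.1038 mol.
m(K) = 0.1038 × 39.1 = 4.06 g.

4.06 g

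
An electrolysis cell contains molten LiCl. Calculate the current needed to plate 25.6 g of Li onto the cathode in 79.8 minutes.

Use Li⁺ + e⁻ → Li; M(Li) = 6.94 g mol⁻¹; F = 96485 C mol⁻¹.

74.3 A

n(Li) = 25.6 / 6.94 = 3.689 mol.
n(e⁻) = 1 × 3.689 = 3.689 mol.
Q = n(e⁻)·F = 3.689 × 96485 = 355900 C.
I = Q/t = 355900 / 4788.0 s = 74.3 A.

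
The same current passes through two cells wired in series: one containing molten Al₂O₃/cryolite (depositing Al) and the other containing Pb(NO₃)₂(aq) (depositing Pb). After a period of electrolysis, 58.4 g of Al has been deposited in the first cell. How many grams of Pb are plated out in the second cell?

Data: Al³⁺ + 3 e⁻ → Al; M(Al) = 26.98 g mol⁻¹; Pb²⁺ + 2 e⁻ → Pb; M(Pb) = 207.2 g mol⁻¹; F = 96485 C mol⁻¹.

673 g

n(Al) = 58.4 / 26.98 = 2.165 mol.
Since Al³⁺ + 3 e⁻ → Al, n(e⁻) passed = 3 × 2.165 = 6.494 mol.
Cells in series carry the same charge, so the same 6.494 mol of electrons passes through cell 2.
Pb²⁺ + 2 e⁻ → Pb, so n(Pb) = 6.494 / 2 = 3.247 mol.
m(Pb) = 3.247 × 207.2 = 673 g.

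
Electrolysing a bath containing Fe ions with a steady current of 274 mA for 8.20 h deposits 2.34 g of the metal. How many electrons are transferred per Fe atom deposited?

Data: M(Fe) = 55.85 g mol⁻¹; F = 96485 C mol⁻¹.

2

Q = I·t = 0.2740 A × 29520 s = 8088 C, so n(e⁻) = 8088/96485 = 0.08383 mol.
n(Fe) deposited = 2.34 / 55.85 = 0.04190 mol.
Electrons per atom = n(e⁻)/n(Fe) = 0.08383 / 0.04190 = 2.00 ≈ 2, so the ion is Fe²⁺.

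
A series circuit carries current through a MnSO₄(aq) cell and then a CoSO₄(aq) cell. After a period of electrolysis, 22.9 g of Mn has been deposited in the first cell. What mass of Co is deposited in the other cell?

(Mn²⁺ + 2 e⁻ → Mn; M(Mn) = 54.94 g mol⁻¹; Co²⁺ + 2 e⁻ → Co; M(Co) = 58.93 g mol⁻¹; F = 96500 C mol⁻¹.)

n(Mn) = 22.9 / 54.94 = 0.4168 mol.
Since Mn²⁺ + 2 e⁻ → Mn, n(e⁻) passed = 2 × 0.4168 = 0.8336 mol.
Cells in series carry the same charge, so the same 0.8336 mol of electrons passes through cell 2.
Co²⁺ + 2 e⁻ → Co, so n(Co) = 0.8336 / 2 = 0.4168 mol.
m(Co) = 0.4168 × 58.93 = 24.6 g.

24.6 g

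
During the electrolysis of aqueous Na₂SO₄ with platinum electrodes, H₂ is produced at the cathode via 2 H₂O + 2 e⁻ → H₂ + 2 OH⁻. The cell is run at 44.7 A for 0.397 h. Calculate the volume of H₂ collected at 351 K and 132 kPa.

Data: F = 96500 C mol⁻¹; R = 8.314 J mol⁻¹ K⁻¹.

Q = I·t = 44.70 A × 1429.2 s = 63890 C.
n(e⁻) = Q/F = 63890 / 96500 = 0.6620 mol.
2 electrons are transferred per H₂ molecule, so n(H₂) = 0.6620 / 2 = 0.3310 mol.
V = nRT/P = (0.3310 × 8.314 × 351) / (132 × 10³ Pa) = 0.00732 m³ = 7.32 L.

7.32 L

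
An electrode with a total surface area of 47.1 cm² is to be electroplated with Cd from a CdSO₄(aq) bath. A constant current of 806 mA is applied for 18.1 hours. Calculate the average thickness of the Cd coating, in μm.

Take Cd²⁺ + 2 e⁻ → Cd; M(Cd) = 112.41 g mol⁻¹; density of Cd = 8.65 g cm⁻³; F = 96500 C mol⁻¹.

Q = I·t = 0.8060 × 65160 = 52520 C; n(e⁻) = 0.5442 mol.
n(Cd) = n(e⁻)/2 = 0.2721 mol, so m = 0.2721 × 112.41 = 30.59 g.
Volume = m/ρ = 30.59 / 8.65 = 3.536 cm³.
Thickness = V/A = 3.536 / 47.1 = 0.0751 cm = 751 μm.

751 μm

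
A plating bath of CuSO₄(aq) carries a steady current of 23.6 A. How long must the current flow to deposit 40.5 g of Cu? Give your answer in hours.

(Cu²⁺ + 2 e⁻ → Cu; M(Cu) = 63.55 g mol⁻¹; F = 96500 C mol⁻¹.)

n(Cu) = m/M = 40.5 / 63.55 = 0.6373 mol.
Each Cu atom requires 2 electrons, so n(e⁻) = 2 × 0.6373 = 1.275 mol.
Q = n(e⁻)·F = 1.275 × 96500 = 123000 C.
t = Q/I = 123000 / 23.60 A = 5212 s = 1.45 h.

1.45 h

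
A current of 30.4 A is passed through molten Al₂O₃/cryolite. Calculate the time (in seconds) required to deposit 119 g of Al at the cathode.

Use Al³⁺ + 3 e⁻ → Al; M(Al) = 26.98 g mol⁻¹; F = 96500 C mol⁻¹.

42000 s

n(Al) = m/M = 119 / 26.98 = 4.411 mol.
Each Al atom requires 3 electrons, so n(e⁻) = 3 × 4.411 = 13.23 mol.
Q = n(e⁻)·F = 13.23 × 96500 = 1277000 C.
t = Q/I = 1277000 / 30.40 A = 42000 s.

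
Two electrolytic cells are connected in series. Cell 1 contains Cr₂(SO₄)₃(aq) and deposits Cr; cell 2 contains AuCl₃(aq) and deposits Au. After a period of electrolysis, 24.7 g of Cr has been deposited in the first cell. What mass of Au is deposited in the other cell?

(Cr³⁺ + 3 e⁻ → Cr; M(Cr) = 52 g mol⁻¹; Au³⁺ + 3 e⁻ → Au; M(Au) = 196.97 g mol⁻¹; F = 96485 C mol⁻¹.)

n(Cr) = 24.7 / 52 = 0.4750 mol.
Since Cr³⁺ + 3 e⁻ → Cr, n(e⁻) passed = 3 × 0.4750 = 1.425 mol.
Cells in series carry the same charge, so the same 1.425 mol of electrons passes through cell 2.
Au³⁺ + 3 e⁻ → Au, so n(Au) = 1.425 / 3 = 0.4750 mol.
m(Au) = 0.4750 × 196.97 = 93.6 g.

93.6 g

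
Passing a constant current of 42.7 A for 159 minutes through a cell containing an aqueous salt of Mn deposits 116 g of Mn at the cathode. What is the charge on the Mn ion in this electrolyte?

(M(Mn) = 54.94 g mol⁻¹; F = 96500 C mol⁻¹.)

Q = I·t = 42.70 A × 9540.0 s = 407400 C, so n(e⁻) = 407400/96500 = 4.221 mol.
n(Mn) deposited = 116 / 54.94 = 2.111 mol.
Electrons per atom = n(e⁻)/n(Mn) = 4.221 / 2.111 = 2.00 ≈ 2, so the ion is Mn²⁺.

+2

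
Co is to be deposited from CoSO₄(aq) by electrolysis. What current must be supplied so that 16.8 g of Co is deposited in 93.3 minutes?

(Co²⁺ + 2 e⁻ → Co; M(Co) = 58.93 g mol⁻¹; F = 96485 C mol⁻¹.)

9.83 A

n(Co) = 16.8 / 58.93 = 0.2851 mol.
n(e⁻) = 2 × 0.2851 = 0.5702 mol.
Q = n(e⁻)·F = 0.5702 × 96485 = 55010 C.
I = Q/t = 55010 / 5598.0 s = 9.83 A.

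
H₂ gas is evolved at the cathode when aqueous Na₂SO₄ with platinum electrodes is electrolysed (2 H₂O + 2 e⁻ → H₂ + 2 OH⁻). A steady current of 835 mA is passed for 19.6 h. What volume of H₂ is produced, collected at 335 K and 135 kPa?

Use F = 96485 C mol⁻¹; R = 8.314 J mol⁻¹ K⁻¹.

Q = I·t = 0.8350 A × 70560 s = 58920 C.
n(e⁻) = Q/F = 58920 / 96485 = 0.6106 mol.
2 electrons are transferred per H₂ molecule, so n(H₂) = 0.6106 / 2 = 0.3053 mol.
V = nRT/P = (0.3053 × 8.314 × 335) / (135 × 10³ Pa) = 0.00630 m³ = 6.30 L.

6.30 L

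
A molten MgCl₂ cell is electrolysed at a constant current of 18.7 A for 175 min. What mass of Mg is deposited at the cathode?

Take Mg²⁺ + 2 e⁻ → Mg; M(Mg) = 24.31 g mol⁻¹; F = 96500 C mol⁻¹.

Q = I·t = 18.70 A × 10500 s = 196400 C.
n(e⁻) = Q/F = 196400 / 96500 = 2.035 mol.
Mg²⁺ + 2 e⁻ → Mg, so n(Mg) = n(e⁻)/2 = 1.017 mol.
m = n·M = 1.017 × 24.31 = 24.7 g.

24.7 g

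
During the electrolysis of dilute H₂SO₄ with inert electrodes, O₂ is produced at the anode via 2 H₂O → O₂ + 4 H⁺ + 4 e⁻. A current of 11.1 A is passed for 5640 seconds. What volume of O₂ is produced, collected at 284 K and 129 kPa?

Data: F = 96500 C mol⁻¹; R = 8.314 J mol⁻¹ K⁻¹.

Q = I·t = 11.10 A × 5640.0 s = 62600 C.
n(e⁻) = Q/F = 62600 / 96500 = 0.6487 mol.
4 electrons are transferred per O₂ molecule, so n(O₂) = 0.6487 / 4 = 0.1622 mol.
V = nRT/P = (0.1622 × 8.314 × 284) / (129 × 10³ Pa) = 0.00297 m³ = 2.97 L.

2.97 L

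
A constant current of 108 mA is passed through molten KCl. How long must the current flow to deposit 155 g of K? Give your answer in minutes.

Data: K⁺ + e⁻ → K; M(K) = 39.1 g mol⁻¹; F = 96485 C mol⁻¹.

59000 min

n(K) = m/M = 155 / 39.1 = 3.964 mol.
Each K atom requires 1 electron, so n(e⁻) = 1 × 3.964 = 3.964 mol.
Q = n(e⁻)·F = 3.964 × 96485 = 382500 C.
t = Q/I = 382500 / 0.1080 A = 3542000 s = 59000 min.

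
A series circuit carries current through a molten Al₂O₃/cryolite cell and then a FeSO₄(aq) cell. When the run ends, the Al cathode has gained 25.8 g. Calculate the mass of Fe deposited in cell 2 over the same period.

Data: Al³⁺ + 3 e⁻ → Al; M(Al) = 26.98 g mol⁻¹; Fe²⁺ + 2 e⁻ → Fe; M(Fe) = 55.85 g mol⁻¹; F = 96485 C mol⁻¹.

n(Al) = 25.8 / 26.98 = 0.9563 mol.
Since Al³⁺ + 3 e⁻ → Al, n(e⁻) passed = 3 × 0.9563 = 2.869 mol.
Cells in series carry the same charge, so the same 2.869 mol of electrons passes through cell 2.
Fe²⁺ + 2 e⁻ → Fe, so n(Fe) = 2.869 / 2 = 1.434 mol.
m(Fe) = 1.434 × 55.85 = 80.1 g.

80.1 g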